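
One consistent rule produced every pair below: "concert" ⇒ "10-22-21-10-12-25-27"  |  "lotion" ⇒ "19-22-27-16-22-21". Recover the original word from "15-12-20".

c is letter #3 and maps to 10: an offset of 7. The number is (letter's place in the alphabet, a=1) + 7.
Undoing it on 15-12-20: 15→(15−7)÷1=8=h, 12→(12−7)÷1=5=e, 20→(20−7)÷1=13=m.

hem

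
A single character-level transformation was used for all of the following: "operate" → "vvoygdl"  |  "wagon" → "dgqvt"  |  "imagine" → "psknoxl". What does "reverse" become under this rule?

ykflxcl

It's a Vigenère-style cipher with numeric key [7,6,10]: position i shifts by key[i mod 3].
On reverse: r+7=y, e+6=k, v+10=f, e+7=l, r+6=x, s+10=c, e+7=l.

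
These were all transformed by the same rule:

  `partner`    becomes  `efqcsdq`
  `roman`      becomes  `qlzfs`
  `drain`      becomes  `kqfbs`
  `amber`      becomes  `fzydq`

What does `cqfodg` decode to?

travel

p(15)→e(4) and a(0)→f(5) fit y≡19x+5 (mod 26); the inverse of 19 mod 26 is 11. Each letter's alphabet position (a=0..z=25) is mapped through 19·x+5 mod 26 — an affine cipher.
Undoing it on cqfodg: c(2)→11·(2−5)≡19=t; q(16)→11·(16−5)≡17=r; f(5)→11·(5−5)≡0=a; o(14)→11·(14−5)≡21=v; d(3)→11·(3−5)≡4=e; g(6)→11·(6−5)≡11=l (all mod 26).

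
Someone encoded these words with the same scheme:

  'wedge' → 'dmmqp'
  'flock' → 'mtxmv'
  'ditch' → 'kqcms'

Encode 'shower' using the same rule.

zpxgpd

The shift increases by 1 at each position, starting from +7: 7, 8, 9, ….
Applying it to shower: s+7=z, h+8=p, o+9=x, w+10=g, e+11=p, r+12=d.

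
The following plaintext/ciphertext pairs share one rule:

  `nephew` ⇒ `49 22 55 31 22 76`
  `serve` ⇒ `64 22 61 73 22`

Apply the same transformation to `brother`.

13 61 52 67 31 22 61

n(#14)→49 and e(#5)→22: differences scale by 3, so n = 3·pos + 7. With a=1..z=26, the number is 3·pos + 7.
On brother: b=2→13, r=18→61, o=15→52, t=20→67, h=8→31, e=5→22, r=18→61.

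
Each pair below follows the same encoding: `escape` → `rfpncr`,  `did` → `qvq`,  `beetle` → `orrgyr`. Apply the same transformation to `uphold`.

Compare letters: e→r is +13, s→f is +13, c→p is +13 — a constant shift. This is a Caesar cipher with shift 13.
For uphold: u+13=h, p+13=c, h+13=u, o+13=b, l+13=y, d+13=q.

hcubyq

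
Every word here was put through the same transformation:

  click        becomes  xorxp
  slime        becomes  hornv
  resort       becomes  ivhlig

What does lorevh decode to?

Each pair mirrors across the alphabet (c↔x, l↔o, i↔r): positions sum to 25. Each letter is replaced by its mirror in the alphabet: a↔z, b↔y, c↔x, and so on (the Atbash cipher).
Undoing it on lorevh: l↔o, o↔l, r↔i, e↔v, v↔e, h↔s.

olives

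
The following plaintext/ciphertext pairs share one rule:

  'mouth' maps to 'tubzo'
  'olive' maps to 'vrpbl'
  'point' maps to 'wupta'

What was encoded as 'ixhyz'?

brass

The shifts repeat in a cycle of length 2: positions 0,1,… shift by +7, +6, then the pattern repeats.
Decoding ixhyz: i−7=b, x−6=r, h−7=a, y−6=s, z−7=s.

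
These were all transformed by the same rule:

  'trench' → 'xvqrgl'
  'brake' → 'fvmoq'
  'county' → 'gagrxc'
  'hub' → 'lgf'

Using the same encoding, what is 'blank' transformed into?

fpmro

The shift depends on letter class: consonant t→x is +4, but vowel e→q is +12. Vowels shift forward by 12 and consonants shift forward by 4.
On blank: b(cons)+4=f, l(cons)+4=p, a(vowel)+12=m, n(cons)+4=r, k(cons)+4=o.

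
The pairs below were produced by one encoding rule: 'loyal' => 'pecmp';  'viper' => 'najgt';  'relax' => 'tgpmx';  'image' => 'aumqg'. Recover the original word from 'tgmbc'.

l(11)→p(15) and o(14)→e(4) fit y≡5x+12 (mod 26); the inverse of 5 mod 26 is 21. Treating letters as 0–25, the rule is x ↦ 5x + 12 (mod 26).
Reversing it on tgmbc: t(19)→21·(19−12)≡17=r; g(6)→21·(6−12)≡4=e; m(12)→21·(12−12)≡0=a; b(1)→21·(1−12)≡3=d; c(2)→21·(2−12)≡24=y (all mod 26).

ready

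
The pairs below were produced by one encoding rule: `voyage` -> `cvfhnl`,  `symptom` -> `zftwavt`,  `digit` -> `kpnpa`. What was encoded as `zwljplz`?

Compare letters: v→c is +7, o→v is +7, y→f is +7 — a constant shift. Each letter is shifted forward by 7 in the alphabet (a Caesar shift of +7).
Reversing it on zwljplz: z−7=s, w−7=p, l−7=e, j−7=c, p−7=i, l−7=e, z−7=s.

species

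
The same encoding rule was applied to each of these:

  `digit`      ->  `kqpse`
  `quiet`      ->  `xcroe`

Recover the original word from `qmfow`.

In digit: d→k is +7, i→q is +8, g→p is +9, i→s is +10 — the shift increases by 1 each position. Letter i (0-indexed) is shifted by i+7, so successive shifts are 7, 8, 9, ….
Reversing it on qmfow: q−7=j, m−8=e, f−9=w, o−10=e, w−11=l.

jewel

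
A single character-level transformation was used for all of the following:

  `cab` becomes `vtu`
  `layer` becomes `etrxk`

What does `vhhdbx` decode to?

cookie

Each letter is shifted forward by 19 in the alphabet (a Caesar shift of +19).
Reversing it on vhhdbx: v−19=c, h−19=o, h−19=o, d−19=k, b−19=i, x−19=e.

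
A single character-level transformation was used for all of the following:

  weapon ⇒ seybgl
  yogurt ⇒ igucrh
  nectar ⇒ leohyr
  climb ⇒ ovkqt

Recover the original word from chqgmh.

w(22)→s(18) and e(4)→e(4) fit y≡21x+24 (mod 26); the inverse of 21 mod 26 is 5. Treating letters as 0–25, the rule is x ↦ 21x + 24 (mod 26).
Reversing it on chqgmh: c(2)→5·(2−24)≡20=u; h(7)→5·(7−24)≡19=t; q(16)→5·(16−24)≡12=m; g(6)→5·(6−24)≡14=o; m(12)→5·(12−24)≡18=s; h(7)→5·(7−24)≡19=t (all mod 26).

utmost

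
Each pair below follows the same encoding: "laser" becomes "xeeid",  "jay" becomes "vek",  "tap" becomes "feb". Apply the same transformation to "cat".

oef

The shift depends on letter class: consonant l→x is +12, but vowel a→e is +4. Two shifts are in play — +4 for a/e/i/o/u, +12 for every other letter.
Applying it to cat: c(cons)+12=o, a(vowel)+4=e, t(cons)+12=f.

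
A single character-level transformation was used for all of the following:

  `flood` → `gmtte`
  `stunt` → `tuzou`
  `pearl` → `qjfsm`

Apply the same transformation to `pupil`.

qzqnm

The shift depends on letter class: consonant f→g is +1, but vowel o→t is +5. Vowels shift forward by 5 and consonants shift forward by 1.
Applying it to pupil: p(cons)+1=q, u(vowel)+5=z, p(cons)+1=q, i(vowel)+5=n, l(cons)+1=m.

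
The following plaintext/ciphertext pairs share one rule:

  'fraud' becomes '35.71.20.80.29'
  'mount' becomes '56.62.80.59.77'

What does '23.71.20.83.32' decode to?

f(#6)→35 and r(#18)→71: differences scale by 3, so n = 3·pos + 17. The formula is n = 3×(alphabet index, a=1) + 17.
Reversing it on 23.71.20.83.32: 23→(23−17)÷3=2=b, 71→(71−17)÷3=18=r, 20→(20−17)÷3=1=a, 83→(83−17)÷3=22=v, 32→(32−17)÷3=5=e.

brave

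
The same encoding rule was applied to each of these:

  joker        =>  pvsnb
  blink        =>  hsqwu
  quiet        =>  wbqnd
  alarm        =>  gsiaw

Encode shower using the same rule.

In joker: j→p is +6, o→v is +7, k→s is +8, e→n is +9 — the shift increases by 1 each position. Each letter shifts forward by (position + 6), i.e. 6, 7, 8, … — the shift grows by one for each successive letter.
On shower: s+6=y, h+7=o, o+8=w, w+9=f, e+10=o, r+11=c.

yowfoc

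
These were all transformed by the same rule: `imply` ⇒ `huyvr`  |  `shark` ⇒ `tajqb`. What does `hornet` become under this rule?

The output letters match the input read backwards, each shifted +9: imply reversed is ylpmi. Two steps: reverse the string, then apply a Caesar shift of +9.
For hornet: reverse → tenroh; then shift: t+9=c, e+9=n, n+9=w, r+9=a, o+9=x, h+9=q.

cnwaxq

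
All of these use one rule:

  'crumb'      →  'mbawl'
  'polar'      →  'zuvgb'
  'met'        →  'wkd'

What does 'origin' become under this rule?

Vowels shift forward by 6 and consonants shift forward by 10.
On origin: o(vowel)+6=u, r(cons)+10=b, i(vowel)+6=o, g(cons)+10=q, i(vowel)+6=o, n(cons)+10=x.

uboqox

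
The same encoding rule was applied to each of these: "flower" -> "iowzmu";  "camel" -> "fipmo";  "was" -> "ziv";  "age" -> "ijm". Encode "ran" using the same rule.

The shift depends on letter class: consonant f→i is +3, but vowel o→w is +8. Vowels shift forward by 8 and consonants shift forward by 3.
For ran: r(cons)+3=u, a(vowel)+8=i, n(cons)+3=q.

uiq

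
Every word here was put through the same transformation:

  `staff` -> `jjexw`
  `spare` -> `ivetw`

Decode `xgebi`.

The word is reversed, then every letter is shifted forward by 4.
Reversing it on xgebi: shift back: x−4=t, g−4=c, e−4=a, b−4=x, i−4=e → tcaxe; then reverse → exact.

exact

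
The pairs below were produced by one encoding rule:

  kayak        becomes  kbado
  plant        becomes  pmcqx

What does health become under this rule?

In kayak: k→k is +0, a→b is +1, y→a is +2, a→d is +3 — the shift increases by 1 each position. Letter i (0-indexed) is shifted by i+0, so successive shifts are 0, 1, 2, ….
On health: h+0=h, e+1=f, a+2=c, l+3=o, t+4=x, h+5=m.

hfcoxm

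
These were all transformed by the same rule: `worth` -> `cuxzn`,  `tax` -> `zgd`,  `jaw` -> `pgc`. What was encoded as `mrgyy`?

glass

Compare letters: w→c is +6, o→u is +6, r→x is +6 — a constant shift. It's a constant shift of +6 (ROT6).
Reversing it on mrgyy: m−6=g, r−6=l, g−6=a, y−6=s, y−6=s.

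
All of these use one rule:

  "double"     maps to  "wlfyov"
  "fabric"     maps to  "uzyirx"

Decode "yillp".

brook

Each pair mirrors across the alphabet (d↔w, o↔l, u↔f): positions sum to 25. This is the alphabet-reversal cipher (Atbash): a becomes z, b becomes y, etc.
Undoing it on yillp: y↔b, i↔r, l↔o, l↔o, p↔k.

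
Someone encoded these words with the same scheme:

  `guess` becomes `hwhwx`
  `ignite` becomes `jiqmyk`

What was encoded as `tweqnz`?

In guess: g→h is +1, u→w is +2, e→h is +3, s→w is +4 — the shift increases by 1 each position. Letter i (0-indexed) is shifted by i+1, so successive shifts are 1, 2, 3, ….
Undoing it on tweqnz: t−1=s, w−2=u, e−3=b, q−4=m, n−5=i, z−6=t.

submit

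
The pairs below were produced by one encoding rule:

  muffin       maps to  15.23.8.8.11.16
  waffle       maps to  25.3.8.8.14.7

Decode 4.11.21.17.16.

m is letter #13 and maps to 15: an offset of 2. Letters become their 1-based position plus 2 (so a→3, b→4, …).
Undoing it on 4.11.21.17.16: 4→(4−2)÷1=2=b, 11→(11−2)÷1=9=i, 21→(21−2)÷1=19=s, 17→(17−2)÷1=15=o, 16→(16−2)÷1=14=n.

bison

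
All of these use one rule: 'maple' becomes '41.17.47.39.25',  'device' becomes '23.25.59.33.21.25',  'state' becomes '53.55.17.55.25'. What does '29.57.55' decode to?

Each letter becomes 2×(its alphabet position, a=1..z=26) + 15.
Reversing it on 29.57.55: 29→(29−15)÷2=7=g, 57→(57−15)÷2=21=u, 55→(55−15)÷2=20=t.

gut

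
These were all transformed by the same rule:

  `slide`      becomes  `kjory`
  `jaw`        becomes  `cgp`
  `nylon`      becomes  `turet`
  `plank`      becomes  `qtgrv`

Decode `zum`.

got

The output letters match the input read backwards, each shifted +6: slide reversed is edils. Read the word backwards and shift each letter +6.
Reversing it on zum: shift back: z−6=t, u−6=o, m−6=g → tog; then reverse → got.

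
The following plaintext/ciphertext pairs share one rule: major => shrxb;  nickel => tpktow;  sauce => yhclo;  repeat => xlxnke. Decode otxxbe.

import

In major: m→s is +6, a→h is +7, j→r is +8, o→x is +9 — the shift increases by 1 each position. Each letter shifts forward by (position + 6), i.e. 6, 7, 8, … — the shift grows by one for each successive letter.
Decoding otxxbe: o−6=i, t−7=m, x−8=p, x−9=o, b−10=r, e−11=t.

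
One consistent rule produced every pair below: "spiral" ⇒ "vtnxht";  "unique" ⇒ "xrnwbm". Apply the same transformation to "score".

vgtxl

In spiral: s→v is +3, p→t is +4, i→n is +5, r→x is +6 — the shift increases by 1 each position. Each letter shifts forward by (position + 3), i.e. 3, 4, 5, … — the shift grows by one for each successive letter.
Applying it to score: s+3=v, c+4=g, o+5=t, r+6=x, e+7=l.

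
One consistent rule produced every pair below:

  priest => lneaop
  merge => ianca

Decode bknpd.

forth

Compare letters: p→l is +22, r→n is +22, i→e is +22 — a constant shift. Each letter is shifted forward by 22 in the alphabet (a Caesar shift of +22).
Reversing it on bknpd: b−22=f, k−22=o, n−22=r, p−22=t, d−22=h.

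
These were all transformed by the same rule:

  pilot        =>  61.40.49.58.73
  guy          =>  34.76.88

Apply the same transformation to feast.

With a=1..z=26, the number is 3·pos + 13.
On feast: f=6→31, e=5→28, a=1→16, s=19→70, t=20→73.

31.28.16.70.73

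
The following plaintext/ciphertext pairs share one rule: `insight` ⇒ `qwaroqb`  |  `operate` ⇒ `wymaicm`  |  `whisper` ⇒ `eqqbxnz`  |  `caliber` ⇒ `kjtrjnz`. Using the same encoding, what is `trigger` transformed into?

The shifts repeat in a cycle of length 2: positions 0,1,… shift by +8, +9, then the pattern repeats.
For trigger: t+8=b, r+9=a, i+8=q, g+9=p, g+8=o, e+9=n, r+8=z.

baqponz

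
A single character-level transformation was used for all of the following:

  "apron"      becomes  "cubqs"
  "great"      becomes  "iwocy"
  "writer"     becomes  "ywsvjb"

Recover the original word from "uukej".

Shifts by position in apron: pos 0: a→c (+2), pos 1: p→u (+5), pos 2: r→b (+10), pos 3: o→q (+2), pos 4: n→s (+5) — repeating every 3. It's a Vigenère-style cipher with numeric key [2,5,10]: position i shifts by key[i mod 3].
Reversing it on uukej: u−2=s, u−5=p, k−10=a, e−2=c, j−5=e.

space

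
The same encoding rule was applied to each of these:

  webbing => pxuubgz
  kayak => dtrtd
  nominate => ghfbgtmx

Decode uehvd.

block

Compare letters: w→p is +19, e→x is +19, b→u is +19 — a constant shift. It's a constant shift of +19 (ROT19).
Decoding uehvd: u−19=b, e−19=l, h−19=o, v−19=c, d−19=k.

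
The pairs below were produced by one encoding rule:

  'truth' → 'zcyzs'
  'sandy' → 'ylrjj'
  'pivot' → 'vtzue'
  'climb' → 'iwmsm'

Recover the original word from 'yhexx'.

Shifts by position in truth: pos 0: t→z (+6), pos 1: r→c (+11), pos 2: u→y (+4), pos 3: t→z (+6), pos 4: h→s (+11) — repeating every 3. The shifts repeat in a cycle of length 3: positions 0,1,… shift by +6, +11, +4, then the pattern repeats.
Undoing it on yhexx: y−6=s, h−11=w, e−4=a, x−6=r, x−11=m.

swarm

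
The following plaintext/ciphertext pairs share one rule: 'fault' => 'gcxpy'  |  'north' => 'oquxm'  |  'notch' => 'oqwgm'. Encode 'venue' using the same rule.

wgqyj

In fault: f→g is +1, a→c is +2, u→x is +3, l→p is +4 — the shift increases by 1 each position. Each letter shifts forward by (position + 1), i.e. 1, 2, 3, … — the shift grows by one for each successive letter.
Applying it to venue: v+1=w, e+2=g, n+3=q, u+4=y, e+5=j.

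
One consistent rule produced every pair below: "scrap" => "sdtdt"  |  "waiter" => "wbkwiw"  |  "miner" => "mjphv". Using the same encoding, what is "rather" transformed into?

Letter i (0-indexed) is shifted by i+0, so successive shifts are 0, 1, 2, ….
Applying it to rather: r+0=r, a+1=b, t+2=v, h+3=k, e+4=i, r+5=w.

rbvkiw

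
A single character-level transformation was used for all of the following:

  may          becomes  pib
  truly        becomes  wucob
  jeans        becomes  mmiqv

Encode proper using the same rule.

suwsmu

The shift depends on letter class: consonant m→p is +3, but vowel a→i is +8. Vowels shift forward by 8 and consonants shift forward by 3.
For proper: p(cons)+3=s, r(cons)+3=u, o(vowel)+8=w, p(cons)+3=s, e(vowel)+8=m, r(cons)+3=u.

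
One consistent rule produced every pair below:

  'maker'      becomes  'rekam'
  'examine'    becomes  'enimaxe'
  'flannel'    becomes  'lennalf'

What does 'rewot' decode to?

tower

The output letters match the input read backwards: maker reversed is rekam. The word is simply reversed.
Undoing it on rewot: then reverse → tower.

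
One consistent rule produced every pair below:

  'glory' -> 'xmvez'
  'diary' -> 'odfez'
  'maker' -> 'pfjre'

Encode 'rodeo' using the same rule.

g(6)→x(23) and l(11)→m(12) fit y≡3x+5 (mod 26); the inverse of 3 mod 26 is 9. Each letter's alphabet position (a=0..z=25) is mapped through 3·x+5 mod 26 — an affine cipher.
On rodeo: r(17)→3·17+5≡4=e; o(14)→3·14+5≡21=v; d(3)→3·3+5≡14=o; e(4)→3·4+5≡17=r; o(14)→3·14+5≡21=v (all mod 26).

evorv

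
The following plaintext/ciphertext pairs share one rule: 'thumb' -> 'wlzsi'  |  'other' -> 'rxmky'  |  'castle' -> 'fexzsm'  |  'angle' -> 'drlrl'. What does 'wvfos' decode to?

The shift increases by 1 at each position, starting from +3: 3, 4, 5, ….
Decoding wvfos: w−3=t, v−4=r, f−5=a, o−6=i, s−7=l.

trail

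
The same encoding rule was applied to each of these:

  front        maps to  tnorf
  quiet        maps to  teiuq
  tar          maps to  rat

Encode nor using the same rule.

ron

The output letters match the input read backwards: front reversed is tnorf. The word is simply reversed.
On nor: reverse → ron.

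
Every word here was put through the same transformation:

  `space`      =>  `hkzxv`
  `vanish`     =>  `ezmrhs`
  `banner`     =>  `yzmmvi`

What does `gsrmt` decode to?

This is the alphabet-reversal cipher (Atbash): a becomes z, b becomes y, etc.
Undoing it on gsrmt: g↔t, s↔h, r↔i, m↔n, t↔g.

thing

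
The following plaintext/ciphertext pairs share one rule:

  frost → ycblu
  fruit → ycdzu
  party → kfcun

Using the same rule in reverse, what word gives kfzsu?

paint

Treating letters as 0–25, the rule is x ↦ 9x + 5 (mod 26).
Reversing it on kfzsu: k(10)→3·(10−5)≡15=p; f(5)→3·(5−5)≡0=a; z(25)→3·(25−5)≡8=i; s(18)→3·(18−5)≡13=n; u(20)→3·(20−5)≡19=t (all mod 26).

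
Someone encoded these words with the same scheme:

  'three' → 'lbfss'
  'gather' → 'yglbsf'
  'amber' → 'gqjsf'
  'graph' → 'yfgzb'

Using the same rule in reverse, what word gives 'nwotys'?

lounge

t(19)→l(11) and h(7)→b(1) fit y≡3x+6 (mod 26); the inverse of 3 mod 26 is 9. Each letter's alphabet position (a=0..z=25) is mapped through 3·x+6 mod 26 — an affine cipher.
Reversing it on nwotys: n(13)→9·(13−6)≡11=l; w(22)→9·(22−6)≡14=o; o(14)→9·(14−6)≡20=u; t(19)→9·(19−6)≡13=n; y(24)→9·(24−6)≡6=g; s(18)→9·(18−6)≡4=e (all mod 26).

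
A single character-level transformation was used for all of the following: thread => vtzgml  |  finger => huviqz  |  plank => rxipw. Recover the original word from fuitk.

diary

Shifts by position in thread: pos 0: t→v (+2), pos 1: h→t (+12), pos 2: r→z (+8), pos 3: e→g (+2), pos 4: a→m (+12), pos 5: d→l (+8) — repeating every 3. A repeating key of period 3 is used — shifts +2, +12, +8 over and over.
Decoding fuitk: f−2=d, u−12=i, i−8=a, t−2=r, k−12=y.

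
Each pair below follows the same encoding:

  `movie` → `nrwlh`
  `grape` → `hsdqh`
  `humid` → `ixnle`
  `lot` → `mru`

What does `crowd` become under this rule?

dsrxe

Vowels shift forward by 3 and consonants shift forward by 1.
On crowd: c(cons)+1=d, r(cons)+1=s, o(vowel)+3=r, w(cons)+1=x, d(cons)+1=e.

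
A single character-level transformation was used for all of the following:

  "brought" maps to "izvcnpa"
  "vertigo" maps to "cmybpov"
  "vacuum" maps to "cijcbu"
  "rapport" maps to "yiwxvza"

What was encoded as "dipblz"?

Shifts by position in brought: pos 0: b→i (+7), pos 1: r→z (+8), pos 2: o→v (+7), pos 3: u→c (+8) — repeating every 2. A repeating key of period 2 is used — shifts +7, +8 over and over.
Reversing it on dipblz: d−7=w, i−8=a, p−7=i, b−8=t, l−7=e, z−8=r.

waiter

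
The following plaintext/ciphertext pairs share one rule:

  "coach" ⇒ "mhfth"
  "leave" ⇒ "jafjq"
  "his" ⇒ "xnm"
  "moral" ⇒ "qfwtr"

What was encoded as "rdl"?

gym

The output letters match the input read backwards, each shifted +5: coach reversed is hcaoc. Read the word backwards and shift each letter +5.
Reversing it on rdl: shift back: r−5=m, d−5=y, l−5=g → myg; then reverse → gym.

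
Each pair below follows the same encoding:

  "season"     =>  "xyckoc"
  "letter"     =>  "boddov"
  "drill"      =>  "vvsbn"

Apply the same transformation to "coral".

vkbym

The output letters match the input read backwards, each shifted +10: season reversed is nosaes. Two steps: reverse the string, then apply a Caesar shift of +10.
For coral: reverse → laroc; then shift: l+10=v, a+10=k, r+10=b, o+10=y, c+10=m.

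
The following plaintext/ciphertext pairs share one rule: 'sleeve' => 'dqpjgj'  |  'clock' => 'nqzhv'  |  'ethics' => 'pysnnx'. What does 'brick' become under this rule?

mwthv

It's a Vigenère-style cipher with numeric key [11,5]: position i shifts by key[i mod 2].
Applying it to brick: b+11=m, r+5=w, i+11=t, c+5=h, k+11=v.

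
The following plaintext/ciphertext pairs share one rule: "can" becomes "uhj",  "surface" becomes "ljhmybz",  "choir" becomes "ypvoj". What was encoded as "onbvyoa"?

through

Read the word backwards and shift each letter +7.
Decoding onbvyoa: shift back: o−7=h, n−7=g, b−7=u, v−7=o, y−7=r, o−7=h, a−7=t → hguorht; then reverse → through.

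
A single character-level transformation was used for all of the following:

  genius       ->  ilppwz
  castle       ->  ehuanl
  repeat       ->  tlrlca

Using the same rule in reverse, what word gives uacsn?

stall

Shifts by position in genius: pos 0: g→i (+2), pos 1: e→l (+7), pos 2: n→p (+2), pos 3: i→p (+7) — repeating every 2. The shifts repeat in a cycle of length 2: positions 0,1,… shift by +2, +7, then the pattern repeats.
Reversing it on uacsn: u−2=s, a−7=t, c−2=a, s−7=l, n−2=l.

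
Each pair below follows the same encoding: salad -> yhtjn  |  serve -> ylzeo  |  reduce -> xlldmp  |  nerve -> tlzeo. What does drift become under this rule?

In salad: s→y is +6, a→h is +7, l→t is +8, a→j is +9 — the shift increases by 1 each position. The shift increases by 1 at each position, starting from +6: 6, 7, 8, ….
On drift: d+6=j, r+7=y, i+8=q, f+9=o, t+10=d.

jyqod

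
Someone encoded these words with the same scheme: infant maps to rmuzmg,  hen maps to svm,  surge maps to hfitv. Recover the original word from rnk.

Each pair mirrors across the alphabet (i↔r, n↔m, f↔u): positions sum to 25. Letters are reflected about the middle of the alphabet (position → 25−position): Atbash.
Decoding rnk: r↔i, n↔m, k↔p.

imp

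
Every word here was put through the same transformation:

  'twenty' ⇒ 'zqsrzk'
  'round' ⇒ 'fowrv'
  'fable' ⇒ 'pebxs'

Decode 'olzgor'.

t(19)→z(25) and w(22)→q(16) fit y≡23x+4 (mod 26); the inverse of 23 mod 26 is 17. Each letter's alphabet position (a=0..z=25) is mapped through 23·x+4 mod 26 — an affine cipher.
Decoding olzgor: o(14)→17·(14−4)≡14=o; l(11)→17·(11−4)≡15=p; z(25)→17·(25−4)≡19=t; g(6)→17·(6−4)≡8=i; o(14)→17·(14−4)≡14=o; r(17)→17·(17−4)≡13=n (all mod 26).

option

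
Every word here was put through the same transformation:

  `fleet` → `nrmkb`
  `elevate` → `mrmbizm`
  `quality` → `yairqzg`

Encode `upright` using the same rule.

cvzoonb

Shifts by position in fleet: pos 0: f→n (+8), pos 1: l→r (+6), pos 2: e→m (+8), pos 3: e→k (+6) — repeating every 2. A repeating key of period 2 is used — shifts +8, +6 over and over.
Applying it to upright: u+8=c, p+6=v, r+8=z, i+6=o, g+8=o, h+6=n, t+8=b.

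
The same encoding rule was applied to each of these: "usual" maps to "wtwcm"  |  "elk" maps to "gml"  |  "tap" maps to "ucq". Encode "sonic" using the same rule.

The shift depends on letter class: consonant s→t is +1, but vowel u→w is +2. Two shifts are in play — +2 for a/e/i/o/u, +1 for every other letter.
On sonic: s(cons)+1=t, o(vowel)+2=q, n(cons)+1=o, i(vowel)+2=k, c(cons)+1=d.

tqokd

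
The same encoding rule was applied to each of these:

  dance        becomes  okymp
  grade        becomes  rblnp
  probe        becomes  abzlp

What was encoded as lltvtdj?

ability

Shifts by position in dance: pos 0: d→o (+11), pos 1: a→k (+10), pos 2: n→y (+11), pos 3: c→m (+10) — repeating every 2. The shifts repeat in a cycle of length 2: positions 0,1,… shift by +11, +10, then the pattern repeats.
Reversing it on lltvtdj: l−11=a, l−10=b, t−11=i, v−10=l, t−11=i, d−10=t, j−11=y.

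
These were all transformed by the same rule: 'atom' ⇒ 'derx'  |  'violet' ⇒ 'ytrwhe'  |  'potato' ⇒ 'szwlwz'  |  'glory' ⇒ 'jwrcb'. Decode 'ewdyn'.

blank

It's a Vigenère-style cipher with numeric key [3,11]: position i shifts by key[i mod 2].
Undoing it on ewdyn: e−3=b, w−11=l, d−3=a, y−11=n, n−3=k.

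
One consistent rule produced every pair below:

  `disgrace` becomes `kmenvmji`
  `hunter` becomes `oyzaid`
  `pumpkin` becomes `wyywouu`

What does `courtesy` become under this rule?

jsgyxqzc

Shifts by position in disgrace: pos 0: d→k (+7), pos 1: i→m (+4), pos 2: s→e (+12), pos 3: g→n (+7), pos 4: r→v (+4), pos 5: a→m (+12) — repeating every 3. A repeating key of period 3 is used — shifts +7, +4, +12 over and over.
Applying it to courtesy: c+7=j, o+4=s, u+12=g, r+7=y, t+4=x, e+12=q, s+7=z, y+4=c.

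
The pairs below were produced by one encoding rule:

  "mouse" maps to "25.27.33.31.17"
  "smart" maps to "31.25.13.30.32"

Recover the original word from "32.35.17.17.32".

Letters become their 1-based position plus 12 (so a→13, b→14, …).
Reversing it on 32.35.17.17.32: 32→(32−12)÷1=20=t, 35→(35−12)÷1=23=w, 17→(17−12)÷1=5=e, 17→(17−12)÷1=5=e, 32→(32−12)÷1=20=t.

tweet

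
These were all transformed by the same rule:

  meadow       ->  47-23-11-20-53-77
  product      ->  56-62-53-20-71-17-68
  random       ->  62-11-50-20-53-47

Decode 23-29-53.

ego

m(#13)→47 and e(#5)→23: differences scale by 3, so n = 3·pos + 8. With a=1..z=26, the number is 3·pos + 8.
Reversing it on 23-29-53: 23→(23−8)÷3=5=e, 29→(29−8)÷3=7=g, 53→(53−8)÷3=15=o.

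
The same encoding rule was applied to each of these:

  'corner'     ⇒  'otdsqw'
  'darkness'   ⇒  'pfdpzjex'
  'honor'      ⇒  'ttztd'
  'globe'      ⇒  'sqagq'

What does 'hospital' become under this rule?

Shifts by position in corner: pos 0: c→o (+12), pos 1: o→t (+5), pos 2: r→d (+12), pos 3: n→s (+5) — repeating every 2. The shifts repeat in a cycle of length 2: positions 0,1,… shift by +12, +5, then the pattern repeats.
For hospital: h+12=t, o+5=t, s+12=e, p+5=u, i+12=u, t+5=y, a+12=m, l+5=q.

tteuuymq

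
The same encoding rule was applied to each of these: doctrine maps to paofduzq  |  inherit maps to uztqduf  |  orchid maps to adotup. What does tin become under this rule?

fuz

Compare letters: d→p is +12, o→a is +12, c→o is +12 — a constant shift. Every letter moves 12 places later in the alphabet, wrapping around z→a.
For tin: t+12=f, i+12=u, n+12=z.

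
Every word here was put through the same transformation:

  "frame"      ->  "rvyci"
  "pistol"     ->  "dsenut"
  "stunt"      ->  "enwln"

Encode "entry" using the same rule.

f(5)→r(17) and r(17)→v(21) fit y≡9x+24 (mod 26); the inverse of 9 mod 26 is 3. Treating letters as 0–25, the rule is x ↦ 9x + 24 (mod 26).
On entry: e(4)→9·4+24≡8=i; n(13)→9·13+24≡11=l; t(19)→9·19+24≡13=n; r(17)→9·17+24≡21=v; y(24)→9·24+24≡6=g (all mod 26).

ilnvg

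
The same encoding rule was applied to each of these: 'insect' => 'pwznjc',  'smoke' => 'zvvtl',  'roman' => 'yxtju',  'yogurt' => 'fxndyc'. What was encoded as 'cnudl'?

venue

The shifts repeat in a cycle of length 2: positions 0,1,… shift by +7, +9, then the pattern repeats.
Decoding cnudl: c−7=v, n−9=e, u−7=n, d−9=u, l−7=e.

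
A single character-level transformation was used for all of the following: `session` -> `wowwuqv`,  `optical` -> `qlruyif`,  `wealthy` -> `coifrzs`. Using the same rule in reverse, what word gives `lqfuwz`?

s(18)→w(22) and e(4)→o(14) fit y≡21x+8 (mod 26); the inverse of 21 mod 26 is 5. This is an affine cipher: with a=0,…,z=25, each position x becomes (21x+8) mod 26.
Decoding lqfuwz: l(11)→5·(11−8)≡15=p; q(16)→5·(16−8)≡14=o; f(5)→5·(5−8)≡11=l; u(20)→5·(20−8)≡8=i; w(22)→5·(22−8)≡18=s; z(25)→5·(25−8)≡7=h (all mod 26).

polish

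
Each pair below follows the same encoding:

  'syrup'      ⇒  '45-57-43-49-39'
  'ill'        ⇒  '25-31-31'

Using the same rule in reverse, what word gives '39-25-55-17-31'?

With a=1..z=26, the number is 2·pos + 7.
Decoding 39-25-55-17-31: 39→(39−7)÷2=16=p, 25→(25−7)÷2=9=i, 55→(55−7)÷2=24=x, 17→(17−7)÷2=5=e, 31→(31−7)÷2=12=l.

pixel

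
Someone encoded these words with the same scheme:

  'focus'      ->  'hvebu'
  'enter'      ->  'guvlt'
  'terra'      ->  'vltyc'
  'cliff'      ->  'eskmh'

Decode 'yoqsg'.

whole

Shifts by position in focus: pos 0: f→h (+2), pos 1: o→v (+7), pos 2: c→e (+2), pos 3: u→b (+7) — repeating every 2. A repeating key of period 2 is used — shifts +2, +7 over and over.
Reversing it on yoqsg: y−2=w, o−7=h, q−2=o, s−7=l, g−2=e.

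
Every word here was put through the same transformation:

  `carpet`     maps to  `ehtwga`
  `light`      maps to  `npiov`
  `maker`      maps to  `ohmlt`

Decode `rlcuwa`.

peanut

Shifts by position in carpet: pos 0: c→e (+2), pos 1: a→h (+7), pos 2: r→t (+2), pos 3: p→w (+7) — repeating every 2. A repeating key of period 2 is used — shifts +2, +7 over and over.
Reversing it on rlcuwa: r−2=p, l−7=e, c−2=a, u−7=n, w−2=u, a−7=t.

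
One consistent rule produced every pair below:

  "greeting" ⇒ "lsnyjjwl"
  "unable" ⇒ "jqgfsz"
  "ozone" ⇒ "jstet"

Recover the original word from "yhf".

act

The output letters match the input read backwards, each shifted +5: greeting reversed is gniteerg. Read the word backwards and shift each letter +5.
Undoing it on yhf: shift back: y−5=t, h−5=c, f−5=a → tca; then reverse → act.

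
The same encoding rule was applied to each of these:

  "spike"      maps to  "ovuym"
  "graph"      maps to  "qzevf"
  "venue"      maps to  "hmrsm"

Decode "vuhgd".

s(18)→o(14) and p(15)→v(21) fit y≡15x+4 (mod 26); the inverse of 15 mod 26 is 7. Each letter's alphabet position (a=0..z=25) is mapped through 15·x+4 mod 26 — an affine cipher.
Reversing it on vuhgd: v(21)→7·(21−4)≡15=p; u(20)→7·(20−4)≡8=i; h(7)→7·(7−4)≡21=v; g(6)→7·(6−4)≡14=o; d(3)→7·(3−4)≡19=t (all mod 26).

pivot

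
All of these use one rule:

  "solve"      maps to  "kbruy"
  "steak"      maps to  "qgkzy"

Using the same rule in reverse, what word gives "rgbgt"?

naval

The output letters match the input read backwards, each shifted +6: solve reversed is evlos. Two steps: reverse the string, then apply a Caesar shift of +6.
Undoing it on rgbgt: shift back: r−6=l, g−6=a, b−6=v, g−6=a, t−6=n → lavan; then reverse → naval.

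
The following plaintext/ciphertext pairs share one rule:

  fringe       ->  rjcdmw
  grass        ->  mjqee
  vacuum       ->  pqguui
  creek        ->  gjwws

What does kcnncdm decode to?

willing

This is an affine cipher: with a=0,…,z=25, each position x becomes (21x+16) mod 26.
Reversing it on kcnncdm: k(10)→5·(10−16)≡22=w; c(2)→5·(2−16)≡8=i; n(13)→5·(13−16)≡11=l; n(13)→5·(13−16)≡11=l; c(2)→5·(2−16)≡8=i; d(3)→5·(3−16)≡13=n; m(12)→5·(12−16)≡6=g (all mod 26).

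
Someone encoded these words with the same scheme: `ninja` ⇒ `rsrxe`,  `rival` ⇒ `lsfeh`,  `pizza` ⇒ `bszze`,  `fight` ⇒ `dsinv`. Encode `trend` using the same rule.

vlyrt

n(13)→r(17) and i(8)→s(18) fit y≡5x+4 (mod 26); the inverse of 5 mod 26 is 21. Treating letters as 0–25, the rule is x ↦ 5x + 4 (mod 26).
Applying it to trend: t(19)→5·19+4≡21=v; r(17)→5·17+4≡11=l; e(4)→5·4+4≡24=y; n(13)→5·13+4≡17=r; d(3)→5·3+4≡19=t (all mod 26).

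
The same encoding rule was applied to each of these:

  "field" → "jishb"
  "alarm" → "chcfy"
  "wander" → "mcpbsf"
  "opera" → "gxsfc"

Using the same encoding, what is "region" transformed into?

fsaigp

f(5)→j(9) and i(8)→i(8) fit y≡17x+2 (mod 26); the inverse of 17 mod 26 is 23. Treating letters as 0–25, the rule is x ↦ 17x + 2 (mod 26).
For region: r(17)→17·17+2≡5=f; e(4)→17·4+2≡18=s; g(6)→17·6+2≡0=a; i(8)→17·8+2≡8=i; o(14)→17·14+2≡6=g; n(13)→17·13+2≡15=p (all mod 26).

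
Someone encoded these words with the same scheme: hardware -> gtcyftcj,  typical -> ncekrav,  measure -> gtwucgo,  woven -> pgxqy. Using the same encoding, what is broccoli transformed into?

The output letters match the input read backwards, each shifted +2: hardware reversed is erawdrah. Two steps: reverse the string, then apply a Caesar shift of +2.
Applying it to broccoli: reverse → iloccorb; then shift: i+2=k, l+2=n, o+2=q, c+2=e, c+2=e, o+2=q, r+2=t, b+2=d.

knqeeqtd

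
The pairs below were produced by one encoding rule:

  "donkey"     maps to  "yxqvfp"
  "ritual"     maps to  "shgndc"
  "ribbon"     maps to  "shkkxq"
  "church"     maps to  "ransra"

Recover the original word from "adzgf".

haste

d(3)→y(24) and o(14)→x(23) fit y≡7x+3 (mod 26); the inverse of 7 mod 26 is 15. Treating letters as 0–25, the rule is x ↦ 7x + 3 (mod 26).
Undoing it on adzgf: a(0)→15·(0−3)≡7=h; d(3)→15·(3−3)≡0=a; z(25)→15·(25−3)≡18=s; g(6)→15·(6−3)≡19=t; f(5)→15·(5−3)≡4=e (all mod 26).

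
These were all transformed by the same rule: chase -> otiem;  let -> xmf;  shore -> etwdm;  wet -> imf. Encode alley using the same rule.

Two shifts are in play — +8 for a/e/i/o/u, +12 for every other letter.
For alley: a(vowel)+8=i, l(cons)+12=x, l(cons)+12=x, e(vowel)+8=m, y(cons)+12=k.

ixxmk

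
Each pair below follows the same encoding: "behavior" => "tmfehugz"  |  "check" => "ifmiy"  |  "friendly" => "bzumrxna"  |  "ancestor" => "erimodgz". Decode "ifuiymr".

b(1)→t(19) and e(4)→m(12) fit y≡15x+4 (mod 26); the inverse of 15 mod 26 is 7. This is an affine cipher: with a=0,…,z=25, each position x becomes (15x+4) mod 26.
Undoing it on ifuiymr: i(8)→7·(8−4)≡2=c; f(5)→7·(5−4)≡7=h; u(20)→7·(20−4)≡8=i; i(8)→7·(8−4)≡2=c; y(24)→7·(24−4)≡10=k; m(12)→7·(12−4)≡4=e; r(17)→7·(17−4)≡13=n (all mod 26).

chicken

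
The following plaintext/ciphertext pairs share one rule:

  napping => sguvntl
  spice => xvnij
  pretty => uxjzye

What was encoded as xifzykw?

The shifts repeat in a cycle of length 2: positions 0,1,… shift by +5, +6, then the pattern repeats.
Undoing it on xifzykw: x−5=s, i−6=c, f−5=a, z−6=t, y−5=t, k−6=e, w−5=r.

scatter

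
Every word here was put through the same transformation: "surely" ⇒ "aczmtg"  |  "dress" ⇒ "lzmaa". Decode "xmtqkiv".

It's a constant shift of +8 (ROT8).
Reversing it on xmtqkiv: x−8=p, m−8=e, t−8=l, q−8=i, k−8=c, i−8=a, v−8=n.

pelican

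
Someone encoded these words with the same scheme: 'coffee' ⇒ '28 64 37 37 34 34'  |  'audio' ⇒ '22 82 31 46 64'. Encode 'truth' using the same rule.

c(#3)→28 and o(#15)→64: differences scale by 3, so n = 3·pos + 19. Each letter becomes 3×(its alphabet position, a=1..z=26) + 19.
For truth: t=20→79, r=18→73, u=21→82, t=20→79, h=8→43.

79 73 82 79 43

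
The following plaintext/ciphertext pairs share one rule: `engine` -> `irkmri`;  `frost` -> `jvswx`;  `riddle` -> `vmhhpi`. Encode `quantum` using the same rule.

This is a Caesar cipher with shift 4.
For quantum: q+4=u, u+4=y, a+4=e, n+4=r, t+4=x, u+4=y, m+4=q.

uyerxyq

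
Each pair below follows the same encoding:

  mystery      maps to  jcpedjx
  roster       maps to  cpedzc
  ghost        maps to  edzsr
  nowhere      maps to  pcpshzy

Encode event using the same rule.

eypgp

The word is reversed, then every letter is shifted forward by 11.
On event: reverse → tneve; then shift: t+11=e, n+11=y, e+11=p, v+11=g, e+11=p.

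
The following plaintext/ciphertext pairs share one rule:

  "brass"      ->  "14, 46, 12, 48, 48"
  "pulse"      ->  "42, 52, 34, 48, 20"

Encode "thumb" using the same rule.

50, 26, 52, 36, 14

Each letter becomes 2×(its alphabet position, a=1..z=26) + 10.
For thumb: t=20→50, h=8→26, u=21→52, m=13→36, b=2→14.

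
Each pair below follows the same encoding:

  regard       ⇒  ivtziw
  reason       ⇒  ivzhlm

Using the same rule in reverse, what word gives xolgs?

Each pair mirrors across the alphabet (r↔i, e↔v, g↔t): positions sum to 25. This is the alphabet-reversal cipher (Atbash): a becomes z, b becomes y, etc.
Decoding xolgs: x↔c, o↔l, l↔o, g↔t, s↔h.

cloth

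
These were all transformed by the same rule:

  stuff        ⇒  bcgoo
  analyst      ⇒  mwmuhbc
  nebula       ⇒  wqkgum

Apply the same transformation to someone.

Vowels shift forward by 12 and consonants shift forward by 9.
On someone: s(cons)+9=b, o(vowel)+12=a, m(cons)+9=v, e(vowel)+12=q, o(vowel)+12=a, n(cons)+9=w, e(vowel)+12=q.

bavqawq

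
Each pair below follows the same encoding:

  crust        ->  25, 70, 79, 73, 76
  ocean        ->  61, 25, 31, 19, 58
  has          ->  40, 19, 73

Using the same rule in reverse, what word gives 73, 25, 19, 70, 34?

scarf

c(#3)→25 and r(#18)→70: differences scale by 3, so n = 3·pos + 16. Each letter becomes 3×(its alphabet position, a=1..z=26) + 16.
Undoing it on 73, 25, 19, 70, 34: 73→(73−16)÷3=19=s, 25→(25−16)÷3=3=c, 19→(19−16)÷3=1=a, 70→(70−16)÷3=18=r, 34→(34−16)÷3=6=f.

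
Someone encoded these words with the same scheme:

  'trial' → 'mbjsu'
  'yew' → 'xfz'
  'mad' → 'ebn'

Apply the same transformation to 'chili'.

jmjid

The output letters match the input read backwards, each shifted +1: trial reversed is lairt. Two steps: reverse the string, then apply a Caesar shift of +1.
Applying it to chili: reverse → ilihc; then shift: i+1=j, l+1=m, i+1=j, h+1=i, c+1=d.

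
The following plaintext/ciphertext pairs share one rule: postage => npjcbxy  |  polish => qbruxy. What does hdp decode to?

The word is reversed, then every letter is shifted forward by 9.
Reversing it on hdp: shift back: h−9=y, d−9=u, p−9=g → yug; then reverse → guy.

guy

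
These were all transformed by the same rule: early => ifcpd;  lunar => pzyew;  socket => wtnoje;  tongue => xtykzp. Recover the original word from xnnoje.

Shifts by position in early: pos 0: e→i (+4), pos 1: a→f (+5), pos 2: r→c (+11), pos 3: l→p (+4), pos 4: y→d (+5) — repeating every 3. It's a Vigenère-style cipher with numeric key [4,5,11]: position i shifts by key[i mod 3].
Reversing it on xnnoje: x−4=t, n−5=i, n−11=c, o−4=k, j−5=e, e−11=t.

ticket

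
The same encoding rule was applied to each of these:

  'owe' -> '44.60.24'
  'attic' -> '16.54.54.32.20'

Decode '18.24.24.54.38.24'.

beetle

o(#15)→44 and w(#23)→60: differences scale by 2, so n = 2·pos + 14. With a=1..z=26, the number is 2·pos + 14.
Decoding 18.24.24.54.38.24: 18→(18−14)÷2=2=b, 24→(24−14)÷2=5=e, 24→(24−14)÷2=5=e, 54→(54−14)÷2=20=t, 38→(38−14)÷2=12=l, 24→(24−14)÷2=5=e.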